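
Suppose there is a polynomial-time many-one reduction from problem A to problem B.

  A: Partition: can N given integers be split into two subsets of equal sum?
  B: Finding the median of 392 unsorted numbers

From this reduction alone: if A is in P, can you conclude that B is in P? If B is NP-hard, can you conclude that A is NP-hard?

A poly-time reduction A <=_p B transfers tractability DOWN (B easy => A easy) and hardness UP (A hard => B hard), not the reverse.
From A in P, the reduction alone does NOT give B in P: any problem in P trivially reduces to SAT, yet SAT is not known to be in P.
From B NP-hard, the reduction alone does NOT give A NP-hard: again, easy problems reduce to hard ones.
(Here in fact A is NP-complete and B is in P, so no such reduction is known -- its existence would imply P = NP; the analysis concerns only what the assumed reduction would or would not let you conclude.)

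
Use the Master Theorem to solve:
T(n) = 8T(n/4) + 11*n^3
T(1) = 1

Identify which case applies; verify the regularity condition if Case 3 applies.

a=8, b=4, f(n)=11*n^3.
log_4(8) = 1.5 < 3.
f(n) = Omega(n^(1.5+epsilon)) for some epsilon > 0, so Case 3 is the candidate.
Regularity: a*f(n/b) = 8*11*(n/4)^3 = (8/64)*11*n^3 <= c*f(n) with c = 8/64 < 1. Satisfied.
Case 3: T(n) = Theta(n^3).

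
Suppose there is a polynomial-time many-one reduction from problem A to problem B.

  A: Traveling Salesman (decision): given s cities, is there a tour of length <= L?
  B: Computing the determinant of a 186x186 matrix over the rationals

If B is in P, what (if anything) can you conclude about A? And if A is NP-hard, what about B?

A poly-time reduction A <=_p B means any A-instance can be transformed to a B-instance in poly time.
If B is in P: compose the reduction with B's poly-time algorithm to solve A in poly time, so A is in P.
If A is NP-hard: every NP problem reduces to A, which reduces to B; composing reductions, every NP problem reduces to B, so B is NP-hard.
(Here in fact A is NP-complete and B is in P, so no such reduction is known -- its existence would imply P = NP; the analysis concerns only what the assumed reduction would or would not let you conclude.)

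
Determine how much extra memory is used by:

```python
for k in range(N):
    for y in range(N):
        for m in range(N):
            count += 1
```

Space complexity: O(1).
Only a constant amount of auxiliary storage is used; nothing grows with n.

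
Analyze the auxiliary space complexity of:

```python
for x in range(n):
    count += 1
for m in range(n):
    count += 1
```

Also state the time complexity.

Space complexity: O(1).
Only a constant amount of auxiliary storage is used; nothing grows with n.
Time complexity: O(n).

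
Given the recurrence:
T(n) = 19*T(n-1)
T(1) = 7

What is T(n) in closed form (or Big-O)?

Each step multiplies by 19. T(n) = T(1)*19^(n-1) = 7*19^(n-1).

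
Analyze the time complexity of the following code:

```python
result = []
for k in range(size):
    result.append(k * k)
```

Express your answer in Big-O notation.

Time complexity: O(n).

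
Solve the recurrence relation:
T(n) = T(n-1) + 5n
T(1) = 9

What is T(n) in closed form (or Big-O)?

Unrolling: T(n) = 9 + 5*(2 + 3 + ... + n) = 9 + 5*(n(n+1)/2 - 1) = O(n^2).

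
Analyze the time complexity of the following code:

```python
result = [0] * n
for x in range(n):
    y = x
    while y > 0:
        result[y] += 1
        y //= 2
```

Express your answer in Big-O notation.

Time complexity: O(n log n).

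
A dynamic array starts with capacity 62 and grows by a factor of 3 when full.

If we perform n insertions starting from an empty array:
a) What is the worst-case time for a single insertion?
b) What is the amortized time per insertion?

(a) Worst-case single insertion: O(n) -- when the array is full at capacity c, the resize copies all c elements, and c can be Theta(n).
(b) Resizes happen at sizes 62, 186, 558, ... Total copy cost for n insertions: 62 + 186 + ... = O(n) (geometric series with ratio 1/3). Amortized cost per insertion: O(n)/n = O(1).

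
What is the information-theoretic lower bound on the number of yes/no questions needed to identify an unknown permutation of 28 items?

There are 28! = 304888344611713860501504000000 permutations. Each yes/no question gives at most 1 bit, so at least ceil(log_2(304888344611713860501504000000)) = 98 questions are needed.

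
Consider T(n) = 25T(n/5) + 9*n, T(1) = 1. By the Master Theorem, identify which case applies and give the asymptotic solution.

a=25, b=5, f(n)=9*n.
log_5(25) = 2 > 1.
Since f(n) = O(n^1) is polynomially smaller than n^2, Case 1 applies.
T(n) = Theta(n^2).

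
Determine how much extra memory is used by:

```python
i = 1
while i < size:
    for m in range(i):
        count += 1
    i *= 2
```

Space complexity: O(1).
Only a constant amount of auxiliary storage is used; nothing grows with n.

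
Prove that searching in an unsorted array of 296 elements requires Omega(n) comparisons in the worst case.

An adversary can always place the target in the last position checked. Until all 296 positions are examined, the target might be in any unchecked position. Therefore 296 comparisons are necessary.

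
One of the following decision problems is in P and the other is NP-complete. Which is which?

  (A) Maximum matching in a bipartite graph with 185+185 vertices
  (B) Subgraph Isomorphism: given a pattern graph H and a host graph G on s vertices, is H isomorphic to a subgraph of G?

(A) is P: Hopcroft-Karp runs in O(E sqrt(V)).
(B) is NP-complete: generalizes Clique and Hamiltonian Path (pattern size is part of the input).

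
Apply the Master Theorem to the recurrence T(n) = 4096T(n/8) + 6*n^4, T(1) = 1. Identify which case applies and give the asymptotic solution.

a=4096, b=8, f(n)=6*n^4.
log_8(4096) = 4, so n^(log_b(a)) = n^4.
f(n) = Theta(n^4), so Case 2 applies.
T(n) = Theta(n^4 log n).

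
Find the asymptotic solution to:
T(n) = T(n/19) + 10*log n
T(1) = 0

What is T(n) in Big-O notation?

Each of the log_19(n) levels adds O(log n). T(n) = O(log^2 n).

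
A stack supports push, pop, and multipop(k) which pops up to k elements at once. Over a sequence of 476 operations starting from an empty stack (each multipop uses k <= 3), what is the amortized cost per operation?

Each element is pushed exactly once and popped at most once (whether by pop or as part of a multipop). So the total number of individual pops over the whole sequence is at most the number of pushes, which is at most 476. Total work <= 2 * 476, hence O(1) amortized per operation.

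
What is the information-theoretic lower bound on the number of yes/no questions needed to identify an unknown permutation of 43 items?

There are 43! = 60415263063373835637355132068513997507264512000000000 permutations. Each yes/no question gives at most 1 bit, so at least ceil(log_2(60415263063373835637355132068513997507264512000000000)) = 176 questions are needed.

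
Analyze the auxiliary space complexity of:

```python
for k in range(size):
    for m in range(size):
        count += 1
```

Space complexity: O(1).
Only a constant amount of auxiliary storage is used; nothing grows with n.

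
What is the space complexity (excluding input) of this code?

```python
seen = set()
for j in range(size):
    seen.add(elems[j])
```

Space complexity: O(n).
Auxiliary storage grows linearly with the input size n in the worst case.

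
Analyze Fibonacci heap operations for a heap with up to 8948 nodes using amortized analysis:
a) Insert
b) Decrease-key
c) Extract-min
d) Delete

Fibonacci heaps use lazy consolidation. Potential function Phi = t + 2m (t = number of trees, m = marked nodes).
- Insert: O(1) actual, Delta Phi = +1 (one new tree) => O(1) amortized.
- Decrease-key: with c cascading cuts, actual cost is O(c); Delta Phi <= c - 2(c-1) + 2 = 4 - c (c new trees; >= c-1 marks cleared; <= 1 new mark). Amortized O(c) + (4 - c) = O(1).
- Extract-min: O(D(n) + t) actual; consolidation drops t to <= D(n)+1, so Delta Phi pays for the t term. D(n) = O(log n) for n = 8948 => O(log n) amortized.
- Delete: decrease-key to -inf then extract-min = O(log n).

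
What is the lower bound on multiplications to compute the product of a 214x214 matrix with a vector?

A 214x214 matrix-vector product has 214 inner products of length 214. Output depends on all 214^2 = 45796 matrix entries. At least 45796 multiplications needed.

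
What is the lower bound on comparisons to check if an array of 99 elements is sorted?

To verify 99 elements are sorted, we must compare each consecutive pair. Skipping any pair allows an adversary to swap them. Therefore 98 comparisons are necessary and sufficient.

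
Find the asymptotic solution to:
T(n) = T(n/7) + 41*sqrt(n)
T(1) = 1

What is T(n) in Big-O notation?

Each level contributes sqrt(n/7^k). Geometric series with ratio 1/sqrt(7) < 1 sums to O(sqrt(n)).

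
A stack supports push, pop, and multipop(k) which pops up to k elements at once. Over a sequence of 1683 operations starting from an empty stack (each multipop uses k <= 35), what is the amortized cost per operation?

Each element is pushed exactly once and popped at most once (whether by pop or as part of a multipop). So the total number of individual pops over the whole sequence is at most the number of pushes, which is at most 1683. Total work <= 2 * 1683, hence O(1) amortized per operation.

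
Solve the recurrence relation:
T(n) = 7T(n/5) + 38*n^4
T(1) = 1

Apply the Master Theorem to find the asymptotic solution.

a=7, b=5, f(n)=38*n^4. log_5(7) = 1.209 < 4. Case 3: T(n) = O(n^4).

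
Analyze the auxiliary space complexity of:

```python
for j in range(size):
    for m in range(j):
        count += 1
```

Space complexity: O(1).
Only a constant amount of auxiliary storage is used; nothing grows with n.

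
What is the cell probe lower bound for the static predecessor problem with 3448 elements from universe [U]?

The Patrascu-Thorup lower bound shows any data structure on n = 3448 elements using O(n * polylog(n)) space requires Omega(log log U) query time. van Emde Boas trees achieve O(log log U) with O(U) space.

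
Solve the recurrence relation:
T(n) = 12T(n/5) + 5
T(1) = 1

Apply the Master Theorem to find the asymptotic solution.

a=12, b=5, f(n)=5. log_5(12) = 1.544. Case 1 of Master Theorem: T(n) = O(n^1.544).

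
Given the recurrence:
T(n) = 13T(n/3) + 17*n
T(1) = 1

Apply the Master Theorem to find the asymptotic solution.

a=13, b=3, f(n)=17*n. log_3(13) = 2.335. Case 1 of Master Theorem: T(n) = O(n^2.335).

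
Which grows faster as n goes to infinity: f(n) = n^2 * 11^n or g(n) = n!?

g(n) = n! grows faster: by Stirling n! ~ (n/e)^n sqrt(2*pi*n); (n/e)^n eventually dominates n^2 * 11^n.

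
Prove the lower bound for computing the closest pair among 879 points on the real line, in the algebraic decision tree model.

Reduction from element distinctness: given 879 reals, the closest-pair distance is 0 iff two are equal. Element distinctness has an Omega(n log n) lower bound in the algebraic decision tree model (Ben-Or). Therefore closest pair on a line also requires Omega(n log n). Sorting then a linear scan achieves this.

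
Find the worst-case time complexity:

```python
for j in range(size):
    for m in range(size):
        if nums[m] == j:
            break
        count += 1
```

Time complexity: O(n^2).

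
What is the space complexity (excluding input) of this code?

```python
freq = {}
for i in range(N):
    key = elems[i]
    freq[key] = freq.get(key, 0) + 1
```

Space complexity: O(n).
Auxiliary storage grows linearly with the input size n in the worst case.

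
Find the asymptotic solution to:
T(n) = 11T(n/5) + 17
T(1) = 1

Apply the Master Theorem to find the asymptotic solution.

a=11, b=5, f(n)=17. log_5(11) = 1.49. Case 1 of Master Theorem: T(n) = O(n^1.49).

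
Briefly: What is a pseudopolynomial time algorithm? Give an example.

A pseudopolynomial algorithm runs in time polynomial in the numeric value of the input, but exponential in the input length. The dynamic programming solution for Subset Sum runs in O(n*W) where W is the target sum. This is pseudopolynomial because W can be exponential in the number of bits to represent it.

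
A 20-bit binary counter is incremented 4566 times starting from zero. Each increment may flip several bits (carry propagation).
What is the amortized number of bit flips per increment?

Bit i flips on every 2^i-th increment, so over 4566 increments bit i flips floor(4566/2^i) times. Summing over i: total flips < 2 * 4566. Amortized: < 2 = O(1) per increment.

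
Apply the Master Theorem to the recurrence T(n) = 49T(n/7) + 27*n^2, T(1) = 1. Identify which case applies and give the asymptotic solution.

a=49, b=7, f(n)=27*n^2.
log_7(49) = 2, so n^(log_b(a)) = n^2.
f(n) = Theta(n^2), so Case 2 applies.
T(n) = Theta(n^2 log n).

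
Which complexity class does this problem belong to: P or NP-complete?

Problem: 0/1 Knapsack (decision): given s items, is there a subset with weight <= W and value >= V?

This problem is NP-complete: reduces from Subset Sum.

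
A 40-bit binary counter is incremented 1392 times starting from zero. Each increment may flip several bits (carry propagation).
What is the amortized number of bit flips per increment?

Bit i flips on every 2^i-th increment, so over 1392 increments bit i flips floor(1392/2^i) times. Summing over i: total flips < 2 * 1392. Amortized: < 2 = O(1) per increment.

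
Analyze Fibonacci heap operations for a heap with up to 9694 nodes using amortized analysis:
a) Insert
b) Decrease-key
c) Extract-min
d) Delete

Fibonacci heaps use lazy consolidation. Potential function Phi = t + 2m (t = number of trees, m = marked nodes).
- Insert: O(1) actual, Delta Phi = +1 (one new tree) => O(1) amortized.
- Decrease-key: with c cascading cuts, actual cost is O(c); Delta Phi <= c - 2(c-1) + 2 = 4 - c (c new trees; >= c-1 marks cleared; <= 1 new mark). Amortized O(c) + (4 - c) = O(1).
- Extract-min: O(D(n) + t) actual; consolidation drops t to <= D(n)+1, so Delta Phi pays for the t term. D(n) = O(log n) for n = 9694 => O(log n) amortized.
- Delete: decrease-key to -inf then extract-min = O(log n).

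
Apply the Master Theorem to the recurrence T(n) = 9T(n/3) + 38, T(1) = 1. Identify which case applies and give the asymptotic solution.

a=9, b=3, f(n)=38.
log_3(9) = 2 > 0.
Since f(n) = O(n^0) is polynomially smaller than n^2, Case 1 applies.
T(n) = Theta(n^2).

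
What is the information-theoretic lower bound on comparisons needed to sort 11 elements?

There are 11! = 39916800 possible orderings. Each comparison gives 1 bit. We need at least ceil(log_2(39916800)) = 26 comparisons.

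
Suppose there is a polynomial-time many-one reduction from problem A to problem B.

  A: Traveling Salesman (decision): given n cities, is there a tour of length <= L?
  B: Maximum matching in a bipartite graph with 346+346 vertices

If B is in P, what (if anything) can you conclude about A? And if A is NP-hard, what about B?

A poly-time reduction A <=_p B means any A-instance can be transformed to a B-instance in poly time.
If B is in P: compose the reduction with B's poly-time algorithm to solve A in poly time, so A is in P.
If A is NP-hard: every NP problem reduces to A, which reduces to B; composing reductions, every NP problem reduces to B, so B is NP-hard.
(Here in fact A is NP-complete and B is in P, so no such reduction is known -- its existence would imply P = NP; the analysis concerns only what the assumed reduction would or would not let you conclude.)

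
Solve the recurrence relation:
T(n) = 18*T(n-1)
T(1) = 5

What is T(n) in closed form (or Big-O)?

Each step multiplies by 18. T(n) = T(1)*18^(n-1) = 5*18^(n-1).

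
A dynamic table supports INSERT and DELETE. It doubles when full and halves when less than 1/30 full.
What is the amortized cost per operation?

Using potential function Phi = |2*num_items - table_size| when load > 1/2, and Phi = table_size/2 - num_items otherwise. The gap of 1/30 vs 1/2 for shrinking prevents thrashing. Both insert and delete have O(1) amortized cost.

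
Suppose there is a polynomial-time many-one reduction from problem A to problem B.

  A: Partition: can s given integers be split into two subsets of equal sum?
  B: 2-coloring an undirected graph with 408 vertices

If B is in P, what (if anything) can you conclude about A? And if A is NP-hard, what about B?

A poly-time reduction A <=_p B means any A-instance can be transformed to a B-instance in poly time.
If B is in P: compose the reduction with B's poly-time algorithm to solve A in poly time, so A is in P.
If A is NP-hard: every NP problem reduces to A, which reduces to B; composing reductions, every NP problem reduces to B, so B is NP-hard.
(Here in fact A is NP-complete and B is in P, so no such reduction is known -- its existence would imply P = NP; the analysis concerns only what the assumed reduction would or would not let you conclude.)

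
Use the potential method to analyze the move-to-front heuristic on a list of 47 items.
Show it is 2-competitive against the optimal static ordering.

Let Phi = number of inversions between the MTF list and the optimal static list (0 <= Phi <= C(47,2)). Accessing an element at MTF position k and optimal position j: the move-to-front destroys all k-1 inversions in front of it that are not in front in optimal (>= k-j of them) and creates at most j-1 new ones. Amortized cost <= k + (j-1) - (k-j) = 2j - 1 <= 2 * optimal cost.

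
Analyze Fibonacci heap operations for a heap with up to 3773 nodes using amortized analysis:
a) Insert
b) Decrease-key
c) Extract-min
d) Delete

Fibonacci heaps use lazy consolidation. Potential function Phi = t + 2m (t = number of trees, m = marked nodes).
- Insert: O(1) actual, Delta Phi = +1 (one new tree) => O(1) amortized.
- Decrease-key: with c cascading cuts, actual cost is O(c); Delta Phi <= c - 2(c-1) + 2 = 4 - c (c new trees; >= c-1 marks cleared; <= 1 new mark). Amortized O(c) + (4 - c) = O(1).
- Extract-min: O(D(n) + t) actual; consolidation drops t to <= D(n)+1, so Delta Phi pays for the t term. D(n) = O(log n) for n = 3773 => O(log n) amortized.
- Delete: decrease-key to -inf then extract-min = O(log n).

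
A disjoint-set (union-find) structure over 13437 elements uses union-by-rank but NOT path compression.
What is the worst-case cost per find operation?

Union-by-rank alone keeps every tree's height <= log_2(13437) ~= 13.7. Each find traverses from a node to its root, costing O(height) = O(log n). Without path compression this bound is tight.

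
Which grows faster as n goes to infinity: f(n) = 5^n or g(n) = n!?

g(n) = n! grows faster: n!/5^n -> infinity by Stirling.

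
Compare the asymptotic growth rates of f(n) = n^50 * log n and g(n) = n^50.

f(n) = n^50 * log n grows faster: extra log n factor -> infinity.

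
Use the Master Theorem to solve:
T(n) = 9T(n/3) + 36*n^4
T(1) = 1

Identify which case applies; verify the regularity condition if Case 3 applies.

a=9, b=3, f(n)=36*n^4.
log_3(9) = 2 < 4.
f(n) = Omega(n^(2+epsilon)) for some epsilon > 0, so Case 3 is the candidate.
Regularity: a*f(n/b) = 9*36*(n/3)^4 = (9/81)*36*n^4 <= c*f(n) with c = 9/81 < 1. Satisfied.
Case 3: T(n) = Theta(n^4).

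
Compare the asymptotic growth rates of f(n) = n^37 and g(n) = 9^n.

g(n) = 9^n grows faster: any exponential with base > 1 dominates every polynomial.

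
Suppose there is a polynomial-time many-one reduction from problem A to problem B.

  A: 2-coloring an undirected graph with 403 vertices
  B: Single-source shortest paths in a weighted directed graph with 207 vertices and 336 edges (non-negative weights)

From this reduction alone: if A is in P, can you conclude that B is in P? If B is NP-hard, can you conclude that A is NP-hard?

A poly-time reduction A <=_p B transfers tractability DOWN (B easy => A easy) and hardness UP (A hard => B hard), not the reverse.
From A in P, the reduction alone does NOT give B in P: any problem in P trivially reduces to SAT, yet SAT is not known to be in P.
From B NP-hard, the reduction alone does NOT give A NP-hard: again, easy problems reduce to hard ones.
(Here in fact A is P and B is P.)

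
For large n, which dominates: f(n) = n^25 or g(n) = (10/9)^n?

g(n) = (10/9)^n grows faster: (10/9)^n is exponential with base 10/9 > 1, dominating every polynomial.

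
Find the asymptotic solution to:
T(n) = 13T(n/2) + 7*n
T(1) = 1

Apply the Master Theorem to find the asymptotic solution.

a=13, b=2, f(n)=7*n. log_2(13) = 3.7. Case 1 of Master Theorem: T(n) = O(n^3.7).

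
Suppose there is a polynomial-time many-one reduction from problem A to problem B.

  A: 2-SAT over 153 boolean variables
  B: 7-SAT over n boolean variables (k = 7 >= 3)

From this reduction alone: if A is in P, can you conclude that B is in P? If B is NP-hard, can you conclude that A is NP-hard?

A poly-time reduction A <=_p B transfers tractability DOWN (B easy => A easy) and hardness UP (A hard => B hard), not the reverse.
From A in P, the reduction alone does NOT give B in P: any problem in P trivially reduces to SAT, yet SAT is not known to be in P.
From B NP-hard, the reduction alone does NOT give A NP-hard: again, easy problems reduce to hard ones.
(Here in fact A is P and B is NP-complete.)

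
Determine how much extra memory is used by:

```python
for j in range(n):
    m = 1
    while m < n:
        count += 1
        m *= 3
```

Space complexity: O(1).
Only a constant amount of auxiliary storage is used; nothing grows with n.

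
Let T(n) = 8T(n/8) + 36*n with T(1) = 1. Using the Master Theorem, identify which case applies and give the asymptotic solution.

a=8, b=8, f(n)=36*n.
log_8(8) = 1, so n^(log_b(a)) = n.
f(n) = Theta(n), so Case 2 applies.
T(n) = Theta(n log n).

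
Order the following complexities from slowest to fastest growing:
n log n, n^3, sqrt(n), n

Ordered by growth rate: sqrt(n) < n < n log n < n^3.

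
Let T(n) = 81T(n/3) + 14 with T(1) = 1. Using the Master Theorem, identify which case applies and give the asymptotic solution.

a=81, b=3, f(n)=14.
log_3(81) = 4 > 0.
Since f(n) = O(n^0) is polynomially smaller than n^4, Case 1 applies.
T(n) = Theta(n^4).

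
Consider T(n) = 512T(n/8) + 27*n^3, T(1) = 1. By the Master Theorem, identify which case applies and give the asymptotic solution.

a=512, b=8, f(n)=27*n^3.
log_8(512) = 3, so n^(log_b(a)) = n^3.
f(n) = Theta(n^3), so Case 2 applies.
T(n) = Theta(n^3 log n).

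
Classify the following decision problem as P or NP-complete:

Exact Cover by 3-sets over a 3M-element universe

This problem is NP-complete: one of Karp's 21 NP-complete problems.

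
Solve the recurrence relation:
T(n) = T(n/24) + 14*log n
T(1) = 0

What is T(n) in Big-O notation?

Each of the log_24(n) levels adds O(log n). T(n) = O(log^2 n).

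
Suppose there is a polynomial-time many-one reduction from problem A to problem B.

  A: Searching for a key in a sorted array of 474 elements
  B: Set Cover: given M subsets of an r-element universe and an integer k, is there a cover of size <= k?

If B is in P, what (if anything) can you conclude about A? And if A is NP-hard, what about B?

A poly-time reduction A <=_p B means any A-instance can be transformed to a B-instance in poly time.
If B is in P: compose the reduction with B's poly-time algorithm to solve A in poly time, so A is in P.
If A is NP-hard: every NP problem reduces to A, which reduces to B; composing reductions, every NP problem reduces to B, so B is NP-hard.
(Here in fact A is P and B is NP-complete.)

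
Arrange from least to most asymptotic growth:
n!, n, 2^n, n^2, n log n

Ordered by growth rate: n < n log n < n^2 < 2^n < n!.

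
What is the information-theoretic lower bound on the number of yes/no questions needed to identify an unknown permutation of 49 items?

There are 49! = 608281864034267560872252163321295376887552831379210240000000000 permutations. Each yes/no question gives at most 1 bit, so at least ceil(log_2(608281864034267560872252163321295376887552831379210240000000000)) = 209 questions are needed.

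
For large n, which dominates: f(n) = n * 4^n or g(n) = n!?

g(n) = n! grows faster: by Stirling n! ~ (n/e)^n sqrt(2*pi*n); (n/e)^n eventually dominates n * 4^n.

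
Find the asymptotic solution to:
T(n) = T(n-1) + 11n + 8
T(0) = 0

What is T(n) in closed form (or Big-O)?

Dominant term in sum is 11*sum(i, i=1..n) = 11*n*(n+1)/2 = O(n^2).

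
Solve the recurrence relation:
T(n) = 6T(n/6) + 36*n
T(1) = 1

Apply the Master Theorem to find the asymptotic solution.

a=6, b=6, f(n)=36*n. log_6(6) = 1. Case 2: T(n) = O(n log n).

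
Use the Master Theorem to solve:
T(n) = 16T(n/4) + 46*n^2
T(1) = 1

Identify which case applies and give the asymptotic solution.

a=16, b=4, f(n)=46*n^2.
log_4(16) = 2, so n^(log_b(a)) = n^2.
f(n) = Theta(n^2), so Case 2 applies.
T(n) = Theta(n^2 log n).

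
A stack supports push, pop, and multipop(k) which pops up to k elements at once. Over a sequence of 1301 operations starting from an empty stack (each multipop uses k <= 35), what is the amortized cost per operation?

Each element is pushed exactly once and popped at most once (whether by pop or as part of a multipop). So the total number of individual pops over the whole sequence is at most the number of pushes, which is at most 1301. Total work <= 2 * 1301, hence O(1) amortized per operation.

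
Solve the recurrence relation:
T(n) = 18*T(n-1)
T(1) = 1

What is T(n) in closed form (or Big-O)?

Each step multiplies by 18. T(n) = T(1)*18^(n-1) = 18^(n-1).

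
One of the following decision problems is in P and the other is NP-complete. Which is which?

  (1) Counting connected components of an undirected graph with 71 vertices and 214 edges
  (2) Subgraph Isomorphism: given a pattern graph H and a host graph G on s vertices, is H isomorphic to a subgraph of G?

(1) is P: BFS/DFS visits each vertex and edge once: O(V+E).
(2) is NP-complete: generalizes Clique and Hamiltonian Path (pattern size is part of the input).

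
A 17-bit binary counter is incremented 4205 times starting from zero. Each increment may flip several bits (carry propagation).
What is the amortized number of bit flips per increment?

Bit i flips on every 2^i-th increment, so over 4205 increments bit i flips floor(4205/2^i) times. Summing over i: total flips < 2 * 4205. Amortized: < 2 = O(1) per increment.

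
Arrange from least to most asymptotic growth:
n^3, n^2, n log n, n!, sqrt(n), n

Ordered by growth rate: sqrt(n) < n < n log n < n^2 < n^3 < n!.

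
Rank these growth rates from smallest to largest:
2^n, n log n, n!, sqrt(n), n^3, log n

Ordered by growth rate: log n < sqrt(n) < n log n < n^3 < 2^n < n!.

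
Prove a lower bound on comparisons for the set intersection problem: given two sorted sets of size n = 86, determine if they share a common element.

For two sorted arrays of size n = 86, any correct algorithm must examine Omega(n) elements. If fewer are examined, an adversary places a common element in an unexamined gap. A merge-based scan achieves O(n), so the bound is tight.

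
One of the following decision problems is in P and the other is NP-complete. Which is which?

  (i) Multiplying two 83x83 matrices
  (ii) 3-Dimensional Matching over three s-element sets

(i) is P: the schoolbook algorithm runs in O(n^3).
(ii) is NP-complete: one of Karp's 21 NP-complete problems.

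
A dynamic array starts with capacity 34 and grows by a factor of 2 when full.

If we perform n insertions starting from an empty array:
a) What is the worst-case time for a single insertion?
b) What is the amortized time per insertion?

(a) Worst-case single insertion: O(n) -- when the array is full at capacity c, the resize copies all c elements, and c can be Theta(n).
(b) Resizes happen at sizes 34, 68, 136, ... Total copy cost for n insertions: 34 + 68 + ... = O(n) (geometric series with ratio 1/2). Amortized cost per insertion: O(n)/n = O(1).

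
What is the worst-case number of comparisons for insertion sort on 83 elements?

Insertion sort on reverse-sorted input: 1 + 2 + ... + (83-1) = 3403 comparisons.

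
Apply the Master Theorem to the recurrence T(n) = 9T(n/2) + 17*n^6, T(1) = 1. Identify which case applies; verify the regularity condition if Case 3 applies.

a=9, b=2, f(n)=17*n^6.
log_2(9) = 3.17 < 6.
f(n) = Omega(n^(3.17+epsilon)) for some epsilon > 0, so Case 3 is the candidate.
Regularity: a*f(n/b) = 9*17*(n/2)^6 = (9/64)*17*n^6 <= c*f(n) with c = 9/64 < 1. Satisfied.
Case 3: T(n) = Theta(n^6).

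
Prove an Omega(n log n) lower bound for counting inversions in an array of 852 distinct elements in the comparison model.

Decision-tree argument: at any leaf, the comparisons made (with transitivity) must totally order all 852 elements -- otherwise some pair (i,j) is unordered, and an adversary can present two inputs agreeing on every comparison made but with that pair flipped, changing the inversion count by 1, so the leaf's output is wrong on one of them. Hence the tree has >= 852! leaves and height >= log_2(852!) = Omega(n log n). Modified merge sort achieves O(n log n).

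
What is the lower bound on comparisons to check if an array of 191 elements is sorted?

To verify 191 elements are sorted, we must compare each consecutive pair. Skipping any pair allows an adversary to swap them. Therefore 190 comparisons are necessary and sufficient.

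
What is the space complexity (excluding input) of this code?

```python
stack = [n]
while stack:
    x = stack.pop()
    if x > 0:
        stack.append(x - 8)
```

Space complexity: O(1).
Only a constant amount of auxiliary storage is used; nothing grows with n.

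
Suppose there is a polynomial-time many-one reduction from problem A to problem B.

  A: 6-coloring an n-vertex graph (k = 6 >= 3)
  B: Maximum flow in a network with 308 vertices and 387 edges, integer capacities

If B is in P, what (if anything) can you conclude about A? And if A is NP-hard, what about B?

A poly-time reduction A <=_p B means any A-instance can be transformed to a B-instance in poly time.
If B is in P: compose the reduction with B's poly-time algorithm to solve A in poly time, so A is in P.
If A is NP-hard: every NP problem reduces to A, which reduces to B; composing reductions, every NP problem reduces to B, so B is NP-hard.
(Here in fact A is NP-complete and B is in P, so no such reduction is known -- its existence would imply P = NP; the analysis concerns only what the assumed reduction would or would not let you conclude.)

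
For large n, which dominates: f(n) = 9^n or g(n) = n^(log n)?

f(n) = 9^n grows faster: take logs: log(n^(log n)) = (log n)^2, log(9^n) = n log 9; n dominates (log n)^2.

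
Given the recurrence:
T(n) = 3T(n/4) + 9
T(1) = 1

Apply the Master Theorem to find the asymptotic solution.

a=3, b=4, f(n)=9. log_4(3) = 0.7925. Case 1 of Master Theorem: T(n) = O(n^0.7925).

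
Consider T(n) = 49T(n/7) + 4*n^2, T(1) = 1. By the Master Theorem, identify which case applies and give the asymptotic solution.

a=49, b=7, f(n)=4*n^2.
log_7(49) = 2, so n^(log_b(a)) = n^2.
f(n) = Theta(n^2), so Case 2 applies.
T(n) = Theta(n^2 log n).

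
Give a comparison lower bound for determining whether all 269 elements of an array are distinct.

In the algebraic decision-tree model, the YES region for element distinctness on 269 elements has 269! connected components (one per ordering). Ben-Or's theorem then gives a lower bound of Omega(log(n!)) = Omega(n log n).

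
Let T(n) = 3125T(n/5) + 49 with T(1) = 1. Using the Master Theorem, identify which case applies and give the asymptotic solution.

a=3125, b=5, f(n)=49.
log_5(3125) = 5 > 0.
Since f(n) = O(n^0) is polynomially smaller than n^5, Case 1 applies.
T(n) = Theta(n^5).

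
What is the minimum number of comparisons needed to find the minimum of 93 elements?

Finding the minimum requires 92 comparisons, identical reasoning to finding the maximum. Each comparison eliminates one candidate.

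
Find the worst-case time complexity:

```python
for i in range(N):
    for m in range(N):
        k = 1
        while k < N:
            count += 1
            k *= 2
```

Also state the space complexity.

Time complexity: O(n^2 log n).
Space complexity: O(1).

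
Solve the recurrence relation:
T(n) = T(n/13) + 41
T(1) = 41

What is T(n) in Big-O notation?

Each step divides n by 13 and adds 41. After log_13(n) steps, T(n) = O(log n).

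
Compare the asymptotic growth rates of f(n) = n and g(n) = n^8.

g(n) = n^8 grows faster: n^8/n = n^7 -> infinity.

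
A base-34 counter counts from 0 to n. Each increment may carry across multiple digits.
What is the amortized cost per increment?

Digit at position i changes every 34^i increments. Total digit changes over n increments: n * 34/(34-1) = O(n). Amortized: O(1).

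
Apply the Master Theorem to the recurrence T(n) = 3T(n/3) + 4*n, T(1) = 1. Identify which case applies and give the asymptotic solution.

a=3, b=3, f(n)=4*n.
log_3(3) = 1, so n^(log_b(a)) = n.
f(n) = Theta(n), so Case 2 applies.
T(n) = Theta(n log n).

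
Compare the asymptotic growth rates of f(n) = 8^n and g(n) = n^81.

f(n) = 8^n grows faster: any exponential with base > 1 dominates every polynomial.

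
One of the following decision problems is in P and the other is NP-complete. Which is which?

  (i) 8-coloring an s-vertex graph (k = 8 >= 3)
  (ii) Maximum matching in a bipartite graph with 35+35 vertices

(i) is NP-complete: graph k-coloring for k>=3 is NP-complete by reduction from 3-SAT.
(ii) is P: Hopcroft-Karp runs in O(E sqrt(V)).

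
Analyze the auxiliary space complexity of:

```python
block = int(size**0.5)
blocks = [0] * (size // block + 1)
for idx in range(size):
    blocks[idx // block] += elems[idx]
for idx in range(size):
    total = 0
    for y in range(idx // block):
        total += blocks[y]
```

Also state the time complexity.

Space complexity: O(sqrt(n)).
Storage scales with sqrt(n).
Time complexity: O(n * sqrt(n)).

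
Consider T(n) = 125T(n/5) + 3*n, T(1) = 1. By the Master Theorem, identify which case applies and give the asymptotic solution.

a=125, b=5, f(n)=3*n.
log_5(125) = 3 > 1.
Since f(n) = O(n^1) is polynomially smaller than n^3, Case 1 applies.
T(n) = Theta(n^3).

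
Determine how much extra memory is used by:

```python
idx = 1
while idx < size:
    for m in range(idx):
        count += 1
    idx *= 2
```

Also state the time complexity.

Space complexity: O(1).
Only a constant amount of auxiliary storage is used; nothing grows with n.
Time complexity: O(n).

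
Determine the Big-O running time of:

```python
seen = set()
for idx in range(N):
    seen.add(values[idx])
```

Time complexity: O(n).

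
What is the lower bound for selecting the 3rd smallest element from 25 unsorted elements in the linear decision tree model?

Selecting the 3rd smallest of 25 elements requires Omega(n) comparisons. Every element must be compared at least once. The BFPRT algorithm achieves O(n), making this tight.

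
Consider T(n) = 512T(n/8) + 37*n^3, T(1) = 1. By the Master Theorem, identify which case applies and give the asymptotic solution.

a=512, b=8, f(n)=37*n^3.
log_8(512) = 3, so n^(log_b(a)) = n^3.
f(n) = Theta(n^3), so Case 2 applies.
T(n) = Theta(n^3 log n).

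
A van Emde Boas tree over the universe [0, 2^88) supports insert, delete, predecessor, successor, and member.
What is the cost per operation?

vEB recursively partitions [0, 309485009821345068724781056) into sqrt(u) clusters of size sqrt(u). Each operation recurses into either one cluster or the summary, never both: T(u) = T(sqrt(u)) + O(1) => T(u) = O(log log u) = O(log 88). This is worst-case, not just amortized.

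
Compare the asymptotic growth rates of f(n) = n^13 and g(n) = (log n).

f(n) = n^13 grows faster: any positive polynomial dominates any polylog.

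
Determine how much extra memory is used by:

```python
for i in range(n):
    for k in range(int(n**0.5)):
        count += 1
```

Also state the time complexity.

Space complexity: O(1).
Only a constant amount of auxiliary storage is used; nothing grows with n.
Time complexity: O(n * sqrt(n)).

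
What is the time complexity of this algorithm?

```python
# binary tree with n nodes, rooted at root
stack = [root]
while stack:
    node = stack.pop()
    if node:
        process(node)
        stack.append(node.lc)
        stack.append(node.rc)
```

Time complexity: O(n).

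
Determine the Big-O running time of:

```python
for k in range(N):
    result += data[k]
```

Time complexity: O(n).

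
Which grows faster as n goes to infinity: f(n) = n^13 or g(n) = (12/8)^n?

g(n) = (12/8)^n grows faster: (12/8)^n is exponential with base 12/8 > 1, dominating every polynomial.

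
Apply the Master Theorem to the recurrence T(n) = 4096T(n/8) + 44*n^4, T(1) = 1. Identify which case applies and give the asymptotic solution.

a=4096, b=8, f(n)=44*n^4.
log_8(4096) = 4, so n^(log_b(a)) = n^4.
f(n) = Theta(n^4), so Case 2 applies.
T(n) = Theta(n^4 log n).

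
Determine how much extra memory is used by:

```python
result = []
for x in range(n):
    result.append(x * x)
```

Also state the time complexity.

Space complexity: O(n).
Auxiliary storage grows linearly with the input size n in the worst case.
Time complexity: O(n).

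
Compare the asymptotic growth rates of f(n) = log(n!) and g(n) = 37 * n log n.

f(n) = log(n!) and g(n) = 37 * n log n are Theta of each other: Stirling: log(n!) = n log n - n + O(log n) = Theta(n log n); the constant 37 doesn't change the Theta class.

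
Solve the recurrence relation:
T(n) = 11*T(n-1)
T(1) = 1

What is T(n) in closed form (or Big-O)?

Each step multiplies by 11. T(n) = T(1)*11^(n-1) = 11^(n-1).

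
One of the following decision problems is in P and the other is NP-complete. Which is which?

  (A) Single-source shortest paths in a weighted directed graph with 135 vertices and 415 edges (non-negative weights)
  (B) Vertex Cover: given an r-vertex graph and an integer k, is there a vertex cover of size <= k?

(A) is P: Dijkstra's algorithm runs in O((V+E) log V).
(B) is NP-complete: one of Karp's 21 NP-complete problems (with k part of the input; for any fixed constant k it is in P).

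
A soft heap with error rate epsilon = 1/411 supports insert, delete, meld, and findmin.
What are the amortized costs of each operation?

Soft heaps (Chazelle) allow up to an epsilon = 1/411 fraction of elements to have corrupted (raised) keys. Insert is O(log(1/epsilon)) = O(log 411) amortized -- the structure maintains heap-ordered binary trees of rank bounded by O(log(1/epsilon)). Meld concatenates root lists: O(1) amortized. Delete and findmin are O(1) amortized.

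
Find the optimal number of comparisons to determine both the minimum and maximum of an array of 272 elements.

Naive approach: 542 comparisons (271 for max + 271 for min).
Optimal: Compare elements in pairs first (floor(n/2) = 136 comparisons), then find max among winners and min among losers (135 comparisons each).
Total: ceil(3n/2) - 2 = 406 comparisons. An adversary argument shows this is also a lower bound.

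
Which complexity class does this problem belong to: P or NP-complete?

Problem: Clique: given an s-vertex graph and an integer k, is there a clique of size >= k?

This problem is NP-complete: complement of Independent Set / Vertex Cover (with k part of the input).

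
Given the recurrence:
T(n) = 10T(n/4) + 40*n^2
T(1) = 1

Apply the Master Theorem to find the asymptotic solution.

a=10, b=4, f(n)=40*n^2. log_4(10) = 1.661 < 2. Case 3: T(n) = O(n^2).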